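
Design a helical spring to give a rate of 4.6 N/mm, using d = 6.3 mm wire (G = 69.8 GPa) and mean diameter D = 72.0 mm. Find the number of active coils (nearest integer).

8

N_a = Gd⁴/(8D³k) = (69.8×10³ × 6.3⁴)/(8 × 72.0³ × 4.6)
    = 1.09956e+08 / 1.37355e+07 = 8.005 → 8 coils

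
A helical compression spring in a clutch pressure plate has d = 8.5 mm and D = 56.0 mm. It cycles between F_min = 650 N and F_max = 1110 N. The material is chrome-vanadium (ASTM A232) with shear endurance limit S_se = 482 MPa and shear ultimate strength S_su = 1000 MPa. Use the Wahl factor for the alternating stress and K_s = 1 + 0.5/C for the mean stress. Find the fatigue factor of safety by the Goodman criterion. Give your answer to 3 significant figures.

2.81

C = D/d = 56.0/8.5 = 6.5882; K_W = (4C−1)/(4C−4)+0.615/C = 1.2276; K_s = 1+0.5/C = 1.0759
F_a = (F_max−F_min)/2 = 230 N; F_m = (F_max+F_min)/2 = 880 N
τ_a = K_W·8F_aD/(πd³) = 1.2276 × 53.407 = 65.56 MPa
τ_m = K_s·8F_mD/(πd³) = 1.0759 × 204.34 = 219.85 MPa
Goodman: 1/n_f = τ_a/S_se + τ_m/S_su = 65.56/482 + 219.85/1000 = 0.13602 + 0.21985 = 0.35587
n_f = 1/0.35587 = 2.81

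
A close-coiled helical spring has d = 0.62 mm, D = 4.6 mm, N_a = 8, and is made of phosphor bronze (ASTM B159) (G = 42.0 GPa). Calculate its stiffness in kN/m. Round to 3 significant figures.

0.996 kN/m

k = Gd⁴/(8D³N_a) = (42.0×10³ × 0.62⁴) / (8 × 4.6³ × 8)
  = 6206.06 / 6229.5 = 0.99624 N/mm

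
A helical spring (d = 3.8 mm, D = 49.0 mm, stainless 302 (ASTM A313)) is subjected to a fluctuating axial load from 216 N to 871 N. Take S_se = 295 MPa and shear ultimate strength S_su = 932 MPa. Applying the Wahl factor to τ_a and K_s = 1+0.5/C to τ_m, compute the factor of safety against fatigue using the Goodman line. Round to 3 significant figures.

C = D/d = 49.0/3.8 = 12.8947; K_W = (4C−1)/(4C−4)+0.615/C = 1.1107; K_s = 1+0.5/C = 1.0388
F_a = (F_max−F_min)/2 = 327.5 N; F_m = (F_max+F_min)/2 = 543.5 N
τ_a = K_W·8F_aD/(πd³) = 1.1107 × 744.73 = 827.2 MPa
τ_m = K_s·8F_mD/(πd³) = 1.0388 × 1235.9 = 1283.8 MPa
Goodman: 1/n_f = τ_a/S_se + τ_m/S_su = 827.2/295 + 1283.8/932 = 2.80408 + 1.37750 = 4.1816
n_f = 1/4.1816 = 0.2391

0.239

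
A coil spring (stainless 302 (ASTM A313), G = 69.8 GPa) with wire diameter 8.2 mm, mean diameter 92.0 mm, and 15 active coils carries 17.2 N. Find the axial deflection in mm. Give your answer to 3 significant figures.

k = Gd⁴/(8D³N_a) = (69.8×10³)(8.2⁴)/(8·92.0³·15) = 3.3773 N/mm
δ = F/k = 17.2 / 3.3773 = 5.0929 mm

5.09 mm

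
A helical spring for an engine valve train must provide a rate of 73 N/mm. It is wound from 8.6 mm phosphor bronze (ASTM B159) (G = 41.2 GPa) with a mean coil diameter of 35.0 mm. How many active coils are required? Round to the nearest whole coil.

9

N_a = Gd⁴/(8D³k) = (41.2×10³ × 8.6⁴)/(8 × 35.0³ × 73)
    = 2.25367e+08 / 2.5039e+07 = 9.001 → 9 coils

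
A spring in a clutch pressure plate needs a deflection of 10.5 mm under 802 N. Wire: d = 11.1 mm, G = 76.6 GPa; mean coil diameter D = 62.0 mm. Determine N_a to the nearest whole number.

8

Required rate k = F/δ = 802/10.5 = 76.381 N/mm
N_a = Gd⁴/(8D³k) = (76.6×10³ × 11.1⁴)/(8 × 62.0³ × 76.381)
    = 1.16284e+09 / 1.4563e+08 = 7.985 → 8 coils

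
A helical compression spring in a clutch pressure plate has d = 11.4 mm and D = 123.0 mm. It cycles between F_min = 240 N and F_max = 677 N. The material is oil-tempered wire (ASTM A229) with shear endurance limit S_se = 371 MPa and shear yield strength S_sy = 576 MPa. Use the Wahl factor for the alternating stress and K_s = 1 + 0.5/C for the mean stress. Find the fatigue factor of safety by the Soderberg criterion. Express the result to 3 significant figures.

C = D/d = 123.0/11.4 = 10.7895; K_W = (4C−1)/(4C−4)+0.615/C = 1.1336; K_s = 1+0.5/C = 1.0463
F_a = (F_max−F_min)/2 = 218.5 N; F_m = (F_max+F_min)/2 = 458.5 N
τ_a = K_W·8F_aD/(πd³) = 1.1336 × 46.194 = 52.366 MPa
τ_m = K_s·8F_mD/(πd³) = 1.0463 × 96.933 = 101.42 MPa
Soderberg: 1/n_f = τ_a/S_se + τ_m/S_sy = 52.366/371 + 101.42/576 = 0.14115 + 0.17608 = 0.31723
n_f = 1/0.31723 = 3.152

3.15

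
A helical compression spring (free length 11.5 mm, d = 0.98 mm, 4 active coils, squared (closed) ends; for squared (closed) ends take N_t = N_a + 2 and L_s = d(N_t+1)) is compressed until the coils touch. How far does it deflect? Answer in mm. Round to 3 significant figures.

N_t = 6; L_s = 0.98·7 = 6.86 mm
δ_solid = L₀ − L_s = 11.5 − 6.86 = 4.64 mm

4.64 mm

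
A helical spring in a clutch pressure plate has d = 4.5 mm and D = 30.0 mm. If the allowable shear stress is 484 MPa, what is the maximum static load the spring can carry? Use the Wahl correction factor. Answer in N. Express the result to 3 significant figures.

471 N

C = D/d = 30.0/4.5 = 6.6667
K_W = (4C−1)/(4C−4) + 0.615/C = 25.667/22.667 + 0.0922 = 1.2246
τ_max = K·8FD/(πd³) → F_max = τ_allow·πd³/(8DK)
F_max = 484·π·4.5³/(8·30.0·1.2246) = 1.3856e+05/293.9 = 471.44 N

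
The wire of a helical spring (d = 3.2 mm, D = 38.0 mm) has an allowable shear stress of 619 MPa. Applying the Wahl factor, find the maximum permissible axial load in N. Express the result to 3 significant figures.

187 N

C = D/d = 38.0/3.2 = 11.8750
K_W = (4C−1)/(4C−4) + 0.615/C = 46.500/43.500 + 0.0518 = 1.1208
τ_max = K·8FD/(πd³) → F_max = τ_allow·πd³/(8DK)
F_max = 619·π·3.2³/(8·38.0·1.1208) = 63722/340.71 = 187.03 N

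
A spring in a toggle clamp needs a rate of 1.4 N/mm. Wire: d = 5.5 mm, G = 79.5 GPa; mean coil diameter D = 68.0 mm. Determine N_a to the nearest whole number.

N_a = Gd⁴/(8D³k) = (79.5×10³ × 5.5⁴)/(8 × 68.0³ × 1.4)
    = 7.27475e+07 / 3.52164e+06 = 20.66 → 21 coils

21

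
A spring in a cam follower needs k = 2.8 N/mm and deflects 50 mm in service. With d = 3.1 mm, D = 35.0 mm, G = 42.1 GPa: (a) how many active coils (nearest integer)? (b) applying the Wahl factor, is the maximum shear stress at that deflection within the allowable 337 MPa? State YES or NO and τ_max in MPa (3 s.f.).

N_a = Gd⁴/(8D³k) = (42.1×10³)(3.1⁴)/(8·35.0³·2.8) = 4.048 → N_a = 4
Actual rate k = Gd⁴/(8D³·4) = 2.8338 N/mm
Working load F = kδ = 2.8338·50 = 141.69 N
C = 35.0/3.1 = 11.2903; K_W = (4C−1)/(4C−4)+0.615/C = 1.1274
τ_max = K_W·8FD/(πd³) = 1.1274·423.9 = 477.89 MPa
τ_max > 337 MPa → exceeds allowable

(a) 4 coils; (b) NO, τ_max = 478 MPa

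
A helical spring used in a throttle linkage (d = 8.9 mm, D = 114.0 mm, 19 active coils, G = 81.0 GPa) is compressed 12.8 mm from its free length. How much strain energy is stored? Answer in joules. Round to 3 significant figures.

0.185 J

k = Gd⁴/(8D³N_a) = (81.0×10³)(8.9⁴)/(8·114.0³·19) = 2.2568 N/mm
U = ½kδ² = 0.5 × 2.2568 × 12.8² = 184.87 N·mm = 0.18487 J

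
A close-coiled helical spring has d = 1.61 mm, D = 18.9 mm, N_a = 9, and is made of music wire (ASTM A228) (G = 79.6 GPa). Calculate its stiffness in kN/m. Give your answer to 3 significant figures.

1.10 kN/m

k = Gd⁴/(8D³N_a) = (79.6×10³ × 1.61⁴) / (8 × 18.9³ × 9)
  = 534831 / 486091 = 1.1003 N/mm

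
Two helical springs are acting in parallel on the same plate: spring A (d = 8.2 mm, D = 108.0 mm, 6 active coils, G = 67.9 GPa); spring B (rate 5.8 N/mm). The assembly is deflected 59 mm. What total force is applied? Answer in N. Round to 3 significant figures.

k_A = Gd⁴/(8D³N_a) = (67.9×10³)(8.2⁴)/(8·108.0³·6) = 5.0771 N/mm
Parallel: k_eq = 5.0771 + 5.8 = 10.877 N/mm
F = k_eq·δ = 10.877·59 = 641.75 N

642 N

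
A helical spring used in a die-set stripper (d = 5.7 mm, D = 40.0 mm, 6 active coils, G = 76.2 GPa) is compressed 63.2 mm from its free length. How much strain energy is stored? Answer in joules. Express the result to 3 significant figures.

52.3 J

k = Gd⁴/(8D³N_a) = (76.2×10³)(5.7⁴)/(8·40.0³·6) = 26.184 N/mm
U = ½kδ² = 0.5 × 26.184 × 63.2² = 52292 N·mm = 52.292 J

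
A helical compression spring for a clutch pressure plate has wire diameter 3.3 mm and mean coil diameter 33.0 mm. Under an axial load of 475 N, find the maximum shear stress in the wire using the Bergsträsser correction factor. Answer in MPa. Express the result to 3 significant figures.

Spring index C = D/d = 33.0/3.3 = 10.0000
K_B = (4C+2)/(4C−3) = 42.000/37.000 = 1.1351
τ₀ = 8FD/(πd³) = 8·475·33.0/(π·3.3³) = 125400/112.9 = 1110.7 MPa
τ_max = K·τ₀ = 1.1351 × 1110.7 = 1260.8 MPa

1260 MPa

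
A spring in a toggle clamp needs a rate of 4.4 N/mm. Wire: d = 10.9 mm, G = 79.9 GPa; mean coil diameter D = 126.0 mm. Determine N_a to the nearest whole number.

16

N_a = Gd⁴/(8D³k) = (79.9×10³ × 10.9⁴)/(8 × 126.0³ × 4.4)
    = 1.12785e+09 / 7.04132e+07 = 16.02 → 16 coils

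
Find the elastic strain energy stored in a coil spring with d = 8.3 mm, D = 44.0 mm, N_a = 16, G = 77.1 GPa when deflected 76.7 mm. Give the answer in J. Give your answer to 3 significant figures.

98.7 J

k = Gd⁴/(8D³N_a) = (77.1×10³)(8.3⁴)/(8·44.0³·16) = 33.558 N/mm
U = ½kδ² = 0.5 × 33.558 × 76.7² = 98710 N·mm = 98.71 J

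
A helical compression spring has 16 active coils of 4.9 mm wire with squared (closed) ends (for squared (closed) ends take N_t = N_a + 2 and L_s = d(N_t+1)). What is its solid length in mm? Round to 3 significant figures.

93.1 mm

squared (closed) ends: N_t = N_a + 2 = 16 + 2 = 18
L_s = d·(N_t+1) = 4.9 × 19 = 93.1 mm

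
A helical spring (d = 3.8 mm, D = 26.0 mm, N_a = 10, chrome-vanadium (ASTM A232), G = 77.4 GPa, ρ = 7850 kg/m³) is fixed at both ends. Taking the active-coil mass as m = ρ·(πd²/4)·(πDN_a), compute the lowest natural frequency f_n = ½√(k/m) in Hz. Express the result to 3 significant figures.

k = Gd⁴/(8D³N_a) = (77.4×10³)(3.8⁴)/(8·26.0³·10) = 11.478 N/mm = 11478 N/m
Wire length L = πDN_a = π·26.0·10 = 816.81 mm
m = ρ·(πd²/4)·L = 7850 × 11.341×10⁻⁶ m² × 0.81681 m = 0.072719 kg
f_n = ½√(k/m) = 0.5·√(11478/0.072719) = 0.5·√(1.5784e+05) = 198.65 Hz

199 Hz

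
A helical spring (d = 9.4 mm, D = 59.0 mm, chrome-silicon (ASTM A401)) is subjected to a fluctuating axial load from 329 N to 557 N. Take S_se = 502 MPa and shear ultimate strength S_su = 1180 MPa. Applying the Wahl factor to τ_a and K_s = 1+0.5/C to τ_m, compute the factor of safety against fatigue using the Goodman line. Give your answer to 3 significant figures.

C = D/d = 59.0/9.4 = 6.2766; K_W = (4C−1)/(4C−4)+0.615/C = 1.2401; K_s = 1+0.5/C = 1.0797
F_a = (F_max−F_min)/2 = 114 N; F_m = (F_max+F_min)/2 = 443 N
τ_a = K_W·8F_aD/(πd³) = 1.2401 × 20.621 = 25.573 MPa
τ_m = K_s·8F_mD/(πd³) = 1.0797 × 80.133 = 86.517 MPa
Goodman: 1/n_f = τ_a/S_se + τ_m/S_su = 25.573/502 + 86.517/1180 = 0.05094 + 0.07332 = 0.12426
n_f = 1/0.12426 = 8.048

8.05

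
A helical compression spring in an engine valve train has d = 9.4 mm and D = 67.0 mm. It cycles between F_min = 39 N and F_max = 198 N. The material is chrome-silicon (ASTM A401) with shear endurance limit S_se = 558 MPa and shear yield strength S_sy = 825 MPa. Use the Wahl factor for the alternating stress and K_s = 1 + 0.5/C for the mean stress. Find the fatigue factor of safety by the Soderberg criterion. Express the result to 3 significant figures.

14.9

C = D/d = 67.0/9.4 = 7.1277; K_W = (4C−1)/(4C−4)+0.615/C = 1.2087; K_s = 1+0.5/C = 1.0701
F_a = (F_max−F_min)/2 = 79.5 N; F_m = (F_max+F_min)/2 = 118.5 N
τ_a = K_W·8F_aD/(πd³) = 1.2087 × 16.33 = 19.738 MPa
τ_m = K_s·8F_mD/(πd³) = 1.0701 × 24.342 = 26.049 MPa
Soderberg: 1/n_f = τ_a/S_se + τ_m/S_sy = 19.738/558 + 26.049/825 = 0.03537 + 0.03157 = 0.066948
n_f = 1/0.066948 = 14.94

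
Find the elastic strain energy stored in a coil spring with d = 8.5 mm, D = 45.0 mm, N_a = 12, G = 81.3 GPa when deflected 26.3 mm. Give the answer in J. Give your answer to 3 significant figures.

k = Gd⁴/(8D³N_a) = (81.3×10³)(8.5⁴)/(8·45.0³·12) = 48.513 N/mm
U = ½kδ² = 0.5 × 48.513 × 26.3² = 16778 N·mm = 16.778 J

16.8 J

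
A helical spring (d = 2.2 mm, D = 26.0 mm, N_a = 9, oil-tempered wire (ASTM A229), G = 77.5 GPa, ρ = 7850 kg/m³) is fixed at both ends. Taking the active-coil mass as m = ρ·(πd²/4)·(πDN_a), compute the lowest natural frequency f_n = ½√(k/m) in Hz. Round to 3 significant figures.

128 Hz

k = Gd⁴/(8D³N_a) = (77.5×10³)(2.2⁴)/(8·26.0³·9) = 1.4346 N/mm = 1434.6 N/m
Wire length L = πDN_a = π·26.0·9 = 735.13 mm
m = ρ·(πd²/4)·L = 7850 × 3.8013×10⁻⁶ m² × 0.73513 m = 0.021937 kg
f_n = ½√(k/m) = 0.5·√(1434.6/0.021937) = 0.5·√(65399) = 127.87 Hz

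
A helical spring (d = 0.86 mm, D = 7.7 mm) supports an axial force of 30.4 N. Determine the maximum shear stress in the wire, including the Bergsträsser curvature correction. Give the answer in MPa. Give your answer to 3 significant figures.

1080 MPa

Spring index C = D/d = 7.7/0.86 = 8.9535
K_B = (4C+2)/(4C−3) = 37.814/32.814 = 1.1524
τ₀ = 8FD/(πd³) = 8·30.4·7.7/(π·0.86³) = 1872.64/1.9982 = 937.15 MPa
τ_max = K·τ₀ = 1.1524 × 937.15 = 1079.9 MPa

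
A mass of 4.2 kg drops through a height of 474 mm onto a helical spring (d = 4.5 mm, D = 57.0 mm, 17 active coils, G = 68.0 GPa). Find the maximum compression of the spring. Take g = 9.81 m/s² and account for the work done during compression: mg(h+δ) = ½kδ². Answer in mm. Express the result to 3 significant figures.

k = Gd⁴/(8D³N_a) = (68.0×10³)(4.5⁴)/(8·57.0³·17) = 1.1071 N/mm
W = mg = 4.2 × 9.81 = 41.202 N
½kδ² − Wδ − Wh = 0 → δ = (W + √(W² + 2kWh))/k
δ = (41.202 + √(1697.6 + 43243.6))/1.1071 = (41.202 + 211.99)/1.1071 = 228.7 mm

229 mm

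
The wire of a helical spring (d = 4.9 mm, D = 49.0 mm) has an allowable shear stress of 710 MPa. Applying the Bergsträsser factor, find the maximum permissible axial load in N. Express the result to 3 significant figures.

590 N

C = D/d = 49.0/4.9 = 10.0000
K_B = (4C+2)/(4C−3) = 42.000/37.000 = 1.1351
τ_max = K·8FD/(πd³) → F_max = τ_allow·πd³/(8DK)
F_max = 710·π·4.9³/(8·49.0·1.1351) = 2.6242e+05/444.97 = 589.74 N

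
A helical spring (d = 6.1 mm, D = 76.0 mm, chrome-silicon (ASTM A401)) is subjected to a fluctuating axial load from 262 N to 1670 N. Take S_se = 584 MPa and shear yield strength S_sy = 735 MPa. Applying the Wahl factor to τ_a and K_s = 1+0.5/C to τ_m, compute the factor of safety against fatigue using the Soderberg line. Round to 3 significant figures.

0.433

C = D/d = 76.0/6.1 = 12.4590; K_W = (4C−1)/(4C−4)+0.615/C = 1.1148; K_s = 1+0.5/C = 1.0401
F_a = (F_max−F_min)/2 = 704 N; F_m = (F_max+F_min)/2 = 966 N
τ_a = K_W·8F_aD/(πd³) = 1.1148 × 600.26 = 669.17 MPa
τ_m = K_s·8F_mD/(πd³) = 1.0401 × 823.65 = 856.7 MPa
Soderberg: 1/n_f = τ_a/S_se + τ_m/S_sy = 669.17/584 + 856.7/735 = 1.14584 + 1.16558 = 2.3114
n_f = 1/2.3114 = 0.4326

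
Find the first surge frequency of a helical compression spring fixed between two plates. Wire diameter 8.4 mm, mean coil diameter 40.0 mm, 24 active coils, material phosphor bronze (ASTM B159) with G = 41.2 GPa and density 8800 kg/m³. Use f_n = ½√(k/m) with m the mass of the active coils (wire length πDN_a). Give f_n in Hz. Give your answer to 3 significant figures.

53.3 Hz

k = Gd⁴/(8D³N_a) = (41.2×10³)(8.4⁴)/(8·40.0³·24) = 16.693 N/mm = 16693 N/m
Wire length L = πDN_a = π·40.0·24 = 3015.9 mm
m = ρ·(πd²/4)·L = 8800 × 55.418×10⁻⁶ m² × 3.0159 m = 1.4708 kg
f_n = ½√(k/m) = 0.5·√(16693/1.4708) = 0.5·√(11350) = 53.267 Hz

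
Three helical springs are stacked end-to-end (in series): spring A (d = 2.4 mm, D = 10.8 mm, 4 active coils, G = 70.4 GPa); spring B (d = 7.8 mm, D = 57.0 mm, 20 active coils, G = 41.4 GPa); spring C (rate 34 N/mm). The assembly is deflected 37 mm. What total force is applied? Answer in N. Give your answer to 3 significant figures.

154 N

k_A = Gd⁴/(8D³N_a) = (70.4×10³)(2.4⁴)/(8·10.8³·4) = 57.942 N/mm
k_B = Gd⁴/(8D³N_a) = (41.4×10³)(7.8⁴)/(8·57.0³·20) = 5.1717 N/mm
Series: 1/k_eq = 1/57.942 + 1/5.1717 + 1/34 = 0.24003; k_eq = 4.1661 N/mm
F = k_eq·δ = 4.1661·37 = 154.15 N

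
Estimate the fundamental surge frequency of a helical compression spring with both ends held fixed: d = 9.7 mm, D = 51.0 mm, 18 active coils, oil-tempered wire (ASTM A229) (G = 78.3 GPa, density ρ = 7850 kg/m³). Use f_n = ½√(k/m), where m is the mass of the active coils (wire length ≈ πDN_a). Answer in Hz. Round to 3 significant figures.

k = Gd⁴/(8D³N_a) = (78.3×10³)(9.7⁴)/(8·51.0³·18) = 36.289 N/mm = 36289 N/m
Wire length L = πDN_a = π·51.0·18 = 2884 mm
m = ρ·(πd²/4)·L = 7850 × 73.898×10⁻⁶ m² × 2.884 m = 1.673 kg
f_n = ½√(k/m) = 0.5·√(36289/1.673) = 0.5·√(21691) = 73.639 Hz

73.6 Hz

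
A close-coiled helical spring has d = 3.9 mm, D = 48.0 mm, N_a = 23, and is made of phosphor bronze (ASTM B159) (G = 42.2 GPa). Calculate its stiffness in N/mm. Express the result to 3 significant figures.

k = Gd⁴/(8D³N_a) = (42.2×10³ × 3.9⁴) / (8 × 48.0³ × 23)
  = 9.76272e+06 / 2.03489e+07 = 0.47977 N/mm

0.480 N/mm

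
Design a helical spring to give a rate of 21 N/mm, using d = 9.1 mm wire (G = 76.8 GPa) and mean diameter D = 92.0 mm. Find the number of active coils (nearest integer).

N_a = Gd⁴/(8D³k) = (76.8×10³ × 9.1⁴)/(8 × 92.0³ × 21)
    = 5.26656e+08 / 1.3082e+08 = 4.026 → 4 coils

4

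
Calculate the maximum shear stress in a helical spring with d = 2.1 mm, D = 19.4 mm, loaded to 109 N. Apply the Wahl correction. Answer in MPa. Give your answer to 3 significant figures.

Spring index C = D/d = 19.4/2.1 = 9.2381
K_W = (4C−1)/(4C−4) + 0.615/C = 35.952/32.952 + 0.0666 = 1.1576
τ₀ = 8FD/(πd³) = 8·109·19.4/(π·2.1³) = 16916.8/29.094 = 581.45 MPa
τ_max = K·τ₀ = 1.1576 × 581.45 = 673.09 MPa

673 MPa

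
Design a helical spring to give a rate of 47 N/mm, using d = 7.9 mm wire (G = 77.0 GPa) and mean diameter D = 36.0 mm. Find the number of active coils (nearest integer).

17

N_a = Gd⁴/(8D³k) = (77.0×10³ × 7.9⁴)/(8 × 36.0³ × 47)
    = 2.99916e+08 / 1.75427e+07 = 17.1 → 17 coils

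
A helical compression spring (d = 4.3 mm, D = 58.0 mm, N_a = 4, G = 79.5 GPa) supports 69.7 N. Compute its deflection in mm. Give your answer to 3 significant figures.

k = Gd⁴/(8D³N_a) = (79.5×10³)(4.3⁴)/(8·58.0³·4) = 4.3532 N/mm
δ = F/k = 69.7 / 4.3532 = 16.011 mm

16.0 mm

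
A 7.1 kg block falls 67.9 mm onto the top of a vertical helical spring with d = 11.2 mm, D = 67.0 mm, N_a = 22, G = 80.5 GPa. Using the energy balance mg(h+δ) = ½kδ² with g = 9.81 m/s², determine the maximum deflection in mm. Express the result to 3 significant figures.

k = Gd⁴/(8D³N_a) = (80.5×10³)(11.2⁴)/(8·67.0³·22) = 23.929 N/mm
W = mg = 7.1 × 9.81 = 69.651 N
½kδ² − Wδ − Wh = 0 → δ = (W + √(W² + 2kWh))/k
δ = (69.651 + √(4851.3 + 226338))/23.929 = (69.651 + 480.82)/23.929 = 23.004 mm

23.0 mm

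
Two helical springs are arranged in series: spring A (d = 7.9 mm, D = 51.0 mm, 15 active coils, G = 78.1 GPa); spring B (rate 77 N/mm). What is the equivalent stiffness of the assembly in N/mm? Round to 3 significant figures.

15.3 N/mm

k_A = Gd⁴/(8D³N_a) = (78.1×10³)(7.9⁴)/(8·51.0³·15) = 19.11 N/mm
Series: 1/k_eq = 1/19.11 + 1/77 = 0.065315; k_eq = 15.31 N/mm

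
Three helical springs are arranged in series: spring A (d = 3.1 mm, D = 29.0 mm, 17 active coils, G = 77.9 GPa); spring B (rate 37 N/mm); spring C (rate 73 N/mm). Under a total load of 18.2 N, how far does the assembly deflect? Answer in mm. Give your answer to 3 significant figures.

9.13 mm

k_A = Gd⁴/(8D³N_a) = (77.9×10³)(3.1⁴)/(8·29.0³·17) = 2.169 N/mm
Series: 1/k_eq = 1/2.169 + 1/37 + 1/73 = 0.50178; k_eq = 1.9929 N/mm
δ = F/k_eq = 18.2/1.9929 = 9.1323 mm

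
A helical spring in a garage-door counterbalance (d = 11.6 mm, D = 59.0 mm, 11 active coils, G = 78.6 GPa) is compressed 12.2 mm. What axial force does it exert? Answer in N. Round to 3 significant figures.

k = Gd⁴/(8D³N_a) = (78.6×10³)(11.6⁴)/(8·59.0³·11) = 78.744 N/mm
F = k·δ = 78.744 × 12.2 = 960.67 N

961 N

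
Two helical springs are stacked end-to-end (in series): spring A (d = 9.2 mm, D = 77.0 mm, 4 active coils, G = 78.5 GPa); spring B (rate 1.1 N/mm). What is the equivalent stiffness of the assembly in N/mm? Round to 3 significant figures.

1.07 N/mm

k_A = Gd⁴/(8D³N_a) = (78.5×10³)(9.2⁴)/(8·77.0³·4) = 38.495 N/mm
Series: 1/k_eq = 1/38.495 + 1/1.1 = 0.93507; k_eq = 1.0694 N/mm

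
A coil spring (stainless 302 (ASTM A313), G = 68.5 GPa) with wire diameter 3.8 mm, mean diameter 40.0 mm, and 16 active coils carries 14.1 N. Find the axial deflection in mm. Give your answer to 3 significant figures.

k = Gd⁴/(8D³N_a) = (68.5×10³)(3.8⁴)/(8·40.0³·16) = 1.7436 N/mm
δ = F/k = 14.1 / 1.7436 = 8.0869 mm

8.09 mm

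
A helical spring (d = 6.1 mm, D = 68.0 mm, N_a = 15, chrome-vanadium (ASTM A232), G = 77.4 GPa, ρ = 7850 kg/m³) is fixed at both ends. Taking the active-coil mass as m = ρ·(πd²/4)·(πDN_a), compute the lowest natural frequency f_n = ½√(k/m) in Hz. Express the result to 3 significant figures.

k = Gd⁴/(8D³N_a) = (77.4×10³)(6.1⁴)/(8·68.0³·15) = 2.8402 N/mm = 2840.2 N/m
Wire length L = πDN_a = π·68.0·15 = 3204.4 mm
m = ρ·(πd²/4)·L = 7850 × 29.225×10⁻⁶ m² × 3.2044 m = 0.73514 kg
f_n = ½√(k/m) = 0.5·√(2840.2/0.73514) = 0.5·√(3863.5) = 31.079 Hz

31.1 Hz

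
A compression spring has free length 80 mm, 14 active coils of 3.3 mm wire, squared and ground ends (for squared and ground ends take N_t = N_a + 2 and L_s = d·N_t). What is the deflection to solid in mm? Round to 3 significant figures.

N_t = 16; L_s = 3.3·16 = 52.8 mm
δ_solid = L₀ − L_s = 80 − 52.8 = 27.2 mm

27.2 mm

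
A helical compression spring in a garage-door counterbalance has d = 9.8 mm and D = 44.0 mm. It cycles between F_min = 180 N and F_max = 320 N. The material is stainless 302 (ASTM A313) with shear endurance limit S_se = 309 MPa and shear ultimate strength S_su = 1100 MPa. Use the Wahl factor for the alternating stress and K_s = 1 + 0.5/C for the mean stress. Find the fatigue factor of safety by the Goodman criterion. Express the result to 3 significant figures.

C = D/d = 44.0/9.8 = 4.4898; K_W = (4C−1)/(4C−4)+0.615/C = 1.3519; K_s = 1+0.5/C = 1.1114
F_a = (F_max−F_min)/2 = 70 N; F_m = (F_max+F_min)/2 = 250 N
τ_a = K_W·8F_aD/(πd³) = 1.3519 × 8.3332 = 11.266 MPa
τ_m = K_s·8F_mD/(πd³) = 1.1114 × 29.761 = 33.076 MPa
Goodman: 1/n_f = τ_a/S_se + τ_m/S_su = 11.266/309 + 33.076/1100 = 0.03646 + 0.03007 = 0.066527
n_f = 1/0.066527 = 15.03

15.0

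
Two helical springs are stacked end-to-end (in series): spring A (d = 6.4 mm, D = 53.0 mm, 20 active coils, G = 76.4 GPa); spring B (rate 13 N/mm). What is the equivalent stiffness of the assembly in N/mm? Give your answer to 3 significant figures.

3.81 N/mm

k_A = Gd⁴/(8D³N_a) = (76.4×10³)(6.4⁴)/(8·53.0³·20) = 5.381 N/mm
Series: 1/k_eq = 1/5.381 + 1/13 = 0.26276; k_eq = 3.8057 N/mm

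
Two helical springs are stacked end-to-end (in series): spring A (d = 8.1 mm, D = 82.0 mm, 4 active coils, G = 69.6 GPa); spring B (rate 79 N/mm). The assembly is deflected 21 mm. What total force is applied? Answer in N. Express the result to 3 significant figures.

k_A = Gd⁴/(8D³N_a) = (69.6×10³)(8.1⁴)/(8·82.0³·4) = 16.981 N/mm
Series: 1/k_eq = 1/16.981 + 1/79 = 0.071548; k_eq = 13.977 N/mm
F = k_eq·δ = 13.977·21 = 293.51 N

294 N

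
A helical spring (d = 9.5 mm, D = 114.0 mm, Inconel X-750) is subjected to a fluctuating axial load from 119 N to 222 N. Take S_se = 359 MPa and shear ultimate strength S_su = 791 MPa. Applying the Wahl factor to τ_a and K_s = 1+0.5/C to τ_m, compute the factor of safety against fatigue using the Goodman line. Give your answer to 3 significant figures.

7.67

C = D/d = 114.0/9.5 = 12.0000; K_W = (4C−1)/(4C−4)+0.615/C = 1.1194; K_s = 1+0.5/C = 1.0417
F_a = (F_max−F_min)/2 = 51.5 N; F_m = (F_max+F_min)/2 = 170.5 N
τ_a = K_W·8F_aD/(πd³) = 1.1194 × 17.437 = 19.52 MPa
τ_m = K_s·8F_mD/(πd³) = 1.0417 × 57.73 = 60.135 MPa
Goodman: 1/n_f = τ_a/S_se + τ_m/S_su = 19.52/359 + 60.135/791 = 0.05437 + 0.07602 = 0.1304
n_f = 1/0.1304 = 7.669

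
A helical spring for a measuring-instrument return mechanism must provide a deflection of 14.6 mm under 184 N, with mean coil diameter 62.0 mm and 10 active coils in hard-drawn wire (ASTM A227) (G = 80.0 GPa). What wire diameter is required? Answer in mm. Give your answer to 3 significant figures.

7.40 mm

Required rate k = F/δ = 184/14.6 = 12.603 N/mm
d = (8D³N_a·k / G)^(1/4) = (8·62.0³·10·12.603 / (80.0×10³))^0.25
  = (3003.6)^0.25 = 7.4030 mm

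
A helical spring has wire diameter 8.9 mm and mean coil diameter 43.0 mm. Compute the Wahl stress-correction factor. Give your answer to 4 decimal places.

C = D/d = 43.0/8.9 = 4.8315
K_W = (4C−1)/(4C−4) + 0.615/C = 18.326/15.326 + 0.1273 = 1.3230

1.3230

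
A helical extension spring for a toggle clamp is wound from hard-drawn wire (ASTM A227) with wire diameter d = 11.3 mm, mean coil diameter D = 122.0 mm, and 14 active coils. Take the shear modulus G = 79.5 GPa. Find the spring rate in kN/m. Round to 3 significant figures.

6.37 kN/m

k = Gd⁴/(8D³N_a) = (79.5×10³ × 11.3⁴) / (8 × 122.0³ × 14)
  = 1.29623e+09 / 2.03375e+08 = 6.3736 N/mm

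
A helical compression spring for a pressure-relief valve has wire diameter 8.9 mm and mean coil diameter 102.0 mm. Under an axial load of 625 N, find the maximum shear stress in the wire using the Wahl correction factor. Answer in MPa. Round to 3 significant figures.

259 MPa

Spring index C = D/d = 102.0/8.9 = 11.4607
K_W = (4C−1)/(4C−4) + 0.615/C = 44.843/41.843 + 0.0537 = 1.1254
τ₀ = 8FD/(πd³) = 8·625·102.0/(π·8.9³) = 510000/2214.7 = 230.28 MPa
τ_max = K·τ₀ = 1.1254 × 230.28 = 259.14 MPa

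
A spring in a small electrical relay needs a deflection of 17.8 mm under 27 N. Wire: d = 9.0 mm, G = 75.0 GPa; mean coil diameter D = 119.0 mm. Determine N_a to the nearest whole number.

24

Required rate k = F/δ = 27/17.8 = 1.5169 N/mm
N_a = Gd⁴/(8D³k) = (75.0×10³ × 9.0⁴)/(8 × 119.0³ × 1.5169)
    = 4.92075e+08 / 2.04491e+07 = 24.06 → 24 coils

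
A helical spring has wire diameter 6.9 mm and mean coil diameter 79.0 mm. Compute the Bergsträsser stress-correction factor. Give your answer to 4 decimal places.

C = D/d = 79.0/6.9 = 11.4493
K_B = (4C+2)/(4C−3) = 47.797/42.797 = 1.1168

1.1168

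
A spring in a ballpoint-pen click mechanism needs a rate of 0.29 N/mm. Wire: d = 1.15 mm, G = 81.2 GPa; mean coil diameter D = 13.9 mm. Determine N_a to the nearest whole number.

N_a = Gd⁴/(8D³k) = (81.2×10³ × 1.15⁴)/(8 × 13.9³ × 0.29)
    = 142019 / 6230.64 = 22.79 → 23 coils

23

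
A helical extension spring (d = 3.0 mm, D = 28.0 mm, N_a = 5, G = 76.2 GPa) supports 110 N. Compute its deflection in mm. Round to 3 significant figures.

15.6 mm

k = Gd⁴/(8D³N_a) = (76.2×10³)(3.0⁴)/(8·28.0³·5) = 7.0292 N/mm
δ = F/k = 110 / 7.0292 = 15.649 mm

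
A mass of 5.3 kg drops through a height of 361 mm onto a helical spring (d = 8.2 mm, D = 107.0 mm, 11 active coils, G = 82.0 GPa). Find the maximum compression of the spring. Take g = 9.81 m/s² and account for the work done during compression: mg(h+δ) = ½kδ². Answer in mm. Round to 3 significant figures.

121 mm

k = Gd⁴/(8D³N_a) = (82.0×10³)(8.2⁴)/(8·107.0³·11) = 3.439 N/mm
W = mg = 5.3 × 9.81 = 51.993 N
½kδ² − Wδ − Wh = 0 → δ = (W + √(W² + 2kWh))/k
δ = (51.993 + √(2703.3 + 129097))/3.439 = (51.993 + 363.04)/3.439 = 120.68 mm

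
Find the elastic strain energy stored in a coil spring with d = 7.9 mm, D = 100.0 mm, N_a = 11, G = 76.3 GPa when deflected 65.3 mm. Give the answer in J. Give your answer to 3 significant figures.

k = Gd⁴/(8D³N_a) = (76.3×10³)(7.9⁴)/(8·100.0³·11) = 3.3771 N/mm
U = ½kδ² = 0.5 × 3.3771 × 65.3² = 7200.2 N·mm = 7.2002 J

7.20 J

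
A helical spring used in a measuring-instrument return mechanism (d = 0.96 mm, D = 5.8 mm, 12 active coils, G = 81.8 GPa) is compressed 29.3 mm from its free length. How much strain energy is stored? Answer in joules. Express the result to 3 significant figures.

k = Gd⁴/(8D³N_a) = (81.8×10³)(0.96⁴)/(8·5.8³·12) = 3.7092 N/mm
U = ½kδ² = 0.5 × 3.7092 × 29.3² = 1592.2 N·mm = 1.5922 J

1.59 J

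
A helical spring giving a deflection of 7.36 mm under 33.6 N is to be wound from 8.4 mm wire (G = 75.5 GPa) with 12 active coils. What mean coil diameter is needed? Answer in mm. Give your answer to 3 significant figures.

Required rate k = F/δ = 33.6/7.36 = 4.5652 N/mm
D = (Gd⁴/(8N_a·k))^(1/3) = (75.5×10³·8.4⁴/(8·12·4.5652))^(1/3)
  = (857692)^(1/3) = 95.0117 mm

95.0 mm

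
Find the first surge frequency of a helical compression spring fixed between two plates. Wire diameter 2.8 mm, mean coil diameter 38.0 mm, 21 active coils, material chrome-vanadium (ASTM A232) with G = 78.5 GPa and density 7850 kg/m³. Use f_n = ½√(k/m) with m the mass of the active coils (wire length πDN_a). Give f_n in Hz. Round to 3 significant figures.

32.9 Hz

k = Gd⁴/(8D³N_a) = (78.5×10³)(2.8⁴)/(8·38.0³·21) = 0.52341 N/mm = 523.41 N/m
Wire length L = πDN_a = π·38.0·21 = 2507 mm
m = ρ·(πd²/4)·L = 7850 × 6.1575×10⁻⁶ m² × 2.507 m = 0.12118 kg
f_n = ½√(k/m) = 0.5·√(523.41/0.12118) = 0.5·√(4319.3) = 32.861 Hz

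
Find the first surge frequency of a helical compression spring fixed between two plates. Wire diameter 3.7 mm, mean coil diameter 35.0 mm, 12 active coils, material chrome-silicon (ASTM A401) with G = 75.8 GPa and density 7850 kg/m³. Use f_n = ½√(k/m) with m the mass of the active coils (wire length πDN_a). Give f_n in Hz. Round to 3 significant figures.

k = Gd⁴/(8D³N_a) = (75.8×10³)(3.7⁴)/(8·35.0³·12) = 3.4514 N/mm = 3451.4 N/m
Wire length L = πDN_a = π·35.0·12 = 1319.5 mm
m = ρ·(πd²/4)·L = 7850 × 10.752×10⁻⁶ m² × 1.3195 m = 0.11137 kg
f_n = ½√(k/m) = 0.5·√(3451.4/0.11137) = 0.5·√(30991) = 88.022 Hz

88.0 Hz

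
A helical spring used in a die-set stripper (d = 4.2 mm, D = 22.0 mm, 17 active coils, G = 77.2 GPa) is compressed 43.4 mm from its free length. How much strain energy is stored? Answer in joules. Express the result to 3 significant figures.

k = Gd⁴/(8D³N_a) = (77.2×10³)(4.2⁴)/(8·22.0³·17) = 16.589 N/mm
U = ½kδ² = 0.5 × 16.589 × 43.4² = 15623 N·mm = 15.623 J

15.6 J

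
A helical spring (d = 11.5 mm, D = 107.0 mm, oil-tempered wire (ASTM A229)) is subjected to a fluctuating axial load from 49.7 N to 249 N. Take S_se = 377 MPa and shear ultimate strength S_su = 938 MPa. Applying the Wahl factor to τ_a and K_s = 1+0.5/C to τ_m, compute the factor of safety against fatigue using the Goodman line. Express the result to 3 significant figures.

11.8

C = D/d = 107.0/11.5 = 9.3043; K_W = (4C−1)/(4C−4)+0.615/C = 1.1564; K_s = 1+0.5/C = 1.0537
F_a = (F_max−F_min)/2 = 99.65 N; F_m = (F_max+F_min)/2 = 149.35 N
τ_a = K_W·8F_aD/(πd³) = 1.1564 × 17.853 = 20.645 MPa
τ_m = K_s·8F_mD/(πd³) = 1.0537 × 26.757 = 28.195 MPa
Goodman: 1/n_f = τ_a/S_se + τ_m/S_su = 20.645/377 + 28.195/938 = 0.05476 + 0.03006 = 0.08482
n_f = 1/0.08482 = 11.79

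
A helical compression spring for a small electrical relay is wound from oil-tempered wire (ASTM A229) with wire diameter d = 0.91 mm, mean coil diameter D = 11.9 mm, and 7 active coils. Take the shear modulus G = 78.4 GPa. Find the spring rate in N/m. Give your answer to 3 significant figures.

k = Gd⁴/(8D³N_a) = (78.4×10³ × 0.91⁴) / (8 × 11.9³ × 7)
  = 53762.8 / 94368.9 = 0.56971 N/mm = 569.71 N/m

570 N/m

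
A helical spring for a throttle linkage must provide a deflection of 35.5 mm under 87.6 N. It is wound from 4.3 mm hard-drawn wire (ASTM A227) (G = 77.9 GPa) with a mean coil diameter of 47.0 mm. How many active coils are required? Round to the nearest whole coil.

Required rate k = F/δ = 87.6/35.5 = 2.4676 N/mm
N_a = Gd⁴/(8D³k) = (77.9×10³ × 4.3⁴)/(8 × 47.0³ × 2.4676)
    = 2.66325e+07 / 2.04955e+06 = 12.99 → 13 coils

13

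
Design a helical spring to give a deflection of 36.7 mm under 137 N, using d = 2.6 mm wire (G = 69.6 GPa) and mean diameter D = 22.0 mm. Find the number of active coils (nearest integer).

10

Required rate k = F/δ = 137/36.7 = 3.733 N/mm
N_a = Gd⁴/(8D³k) = (69.6×10³ × 2.6⁴)/(8 × 22.0³ × 3.733)
    = 3.18055e+06 / 317989 = 10 → 10 coils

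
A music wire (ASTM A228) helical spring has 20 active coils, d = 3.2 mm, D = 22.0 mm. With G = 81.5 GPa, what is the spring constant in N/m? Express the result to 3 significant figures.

k = Gd⁴/(8D³N_a) = (81.5×10³ × 3.2⁴) / (8 × 22.0³ × 20)
  = 8.54589e+06 / 1.70368e+06 = 5.0161 N/mm = 5016.1 N/m

5020 N/m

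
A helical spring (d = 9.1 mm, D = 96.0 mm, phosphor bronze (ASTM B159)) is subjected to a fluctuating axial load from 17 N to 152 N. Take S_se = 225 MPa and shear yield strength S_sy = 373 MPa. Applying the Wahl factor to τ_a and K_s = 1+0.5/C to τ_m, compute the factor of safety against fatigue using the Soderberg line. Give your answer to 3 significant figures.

C = D/d = 96.0/9.1 = 10.5495; K_W = (4C−1)/(4C−4)+0.615/C = 1.1368; K_s = 1+0.5/C = 1.0474
F_a = (F_max−F_min)/2 = 67.5 N; F_m = (F_max+F_min)/2 = 84.5 N
τ_a = K_W·8F_aD/(πd³) = 1.1368 × 21.897 = 24.894 MPa
τ_m = K_s·8F_mD/(πd³) = 1.0474 × 27.412 = 28.711 MPa
Soderberg: 1/n_f = τ_a/S_se + τ_m/S_sy = 24.894/225 + 28.711/373 = 0.11064 + 0.07697 = 0.18761
n_f = 1/0.18761 = 5.33

5.33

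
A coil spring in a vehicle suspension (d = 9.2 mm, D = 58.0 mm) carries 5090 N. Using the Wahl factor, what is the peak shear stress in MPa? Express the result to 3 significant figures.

1200 MPa

Spring index C = D/d = 58.0/9.2 = 6.3043
K_W = (4C−1)/(4C−4) + 0.615/C = 24.217/21.217 + 0.0976 = 1.2389
τ₀ = 8FD/(πd³) = 8·5090·58.0/(π·9.2³) = 2.36176e+06/2446.3 = 965.43 MPa
τ_max = K·τ₀ = 1.2389 × 965.43 = 1196.1 MPa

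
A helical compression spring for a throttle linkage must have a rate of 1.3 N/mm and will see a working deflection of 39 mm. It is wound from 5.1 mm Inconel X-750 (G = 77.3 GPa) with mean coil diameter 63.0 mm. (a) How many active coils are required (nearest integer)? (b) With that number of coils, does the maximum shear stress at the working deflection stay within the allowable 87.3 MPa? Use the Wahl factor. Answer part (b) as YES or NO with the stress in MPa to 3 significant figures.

N_a = Gd⁴/(8D³k) = (77.3×10³)(5.1⁴)/(8·63.0³·1.3) = 20.11 → N_a = 20
Actual rate k = Gd⁴/(8D³·20) = 1.3071 N/mm
Working load F = kδ = 1.3071·39 = 50.978 N
C = 63.0/5.1 = 12.3529; K_W = (4C−1)/(4C−4)+0.615/C = 1.1158
τ_max = K_W·8FD/(πd³) = 1.1158·61.653 = 68.795 MPa
τ_max ≤ 87.3 MPa → acceptable

(a) 20 coils; (b) YES, τ_max = 68.8 MPa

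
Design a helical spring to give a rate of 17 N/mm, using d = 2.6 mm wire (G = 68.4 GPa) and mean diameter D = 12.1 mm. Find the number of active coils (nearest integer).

13

N_a = Gd⁴/(8D³k) = (68.4×10³ × 2.6⁴)/(8 × 12.1³ × 17)
    = 3.12572e+06 / 240932 = 12.97 → 13 coils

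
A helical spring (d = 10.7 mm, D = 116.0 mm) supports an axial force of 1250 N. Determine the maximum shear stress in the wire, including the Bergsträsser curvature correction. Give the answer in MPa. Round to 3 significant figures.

Spring index C = D/d = 116.0/10.7 = 10.8411
K_B = (4C+2)/(4C−3) = 45.364/40.364 = 1.1239
τ₀ = 8FD/(πd³) = 8·1250·116.0/(π·10.7³) = 1.16e+06/3848.6 = 301.41 MPa
τ_max = K·τ₀ = 1.1239 × 301.41 = 338.75 MPa

339 MPa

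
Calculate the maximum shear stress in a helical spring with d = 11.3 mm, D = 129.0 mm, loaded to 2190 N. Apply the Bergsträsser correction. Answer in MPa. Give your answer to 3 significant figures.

Spring index C = D/d = 129.0/11.3 = 11.4159
K_B = (4C+2)/(4C−3) = 47.664/42.664 = 1.1172
τ₀ = 8FD/(πd³) = 8·2190·129.0/(π·11.3³) = 2.26008e+06/4533 = 498.58 MPa
τ_max = K·τ₀ = 1.1172 × 498.58 = 557.02 MPa

557 MPa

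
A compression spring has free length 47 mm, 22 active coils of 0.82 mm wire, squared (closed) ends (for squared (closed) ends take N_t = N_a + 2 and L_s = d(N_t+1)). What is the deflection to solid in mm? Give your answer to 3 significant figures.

N_t = 24; L_s = 0.82·25 = 20.5 mm
δ_solid = L₀ − L_s = 47 − 20.5 = 26.5 mm

26.5 mm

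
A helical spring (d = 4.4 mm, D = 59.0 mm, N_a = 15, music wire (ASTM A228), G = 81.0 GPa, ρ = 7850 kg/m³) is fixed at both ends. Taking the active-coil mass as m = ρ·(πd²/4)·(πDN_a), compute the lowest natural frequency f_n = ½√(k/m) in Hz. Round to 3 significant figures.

k = Gd⁴/(8D³N_a) = (81.0×10³)(4.4⁴)/(8·59.0³·15) = 1.2319 N/mm = 1231.9 N/m
Wire length L = πDN_a = π·59.0·15 = 2780.3 mm
m = ρ·(πd²/4)·L = 7850 × 15.205×10⁻⁶ m² × 2.7803 m = 0.33186 kg
f_n = ½√(k/m) = 0.5·√(1231.9/0.33186) = 0.5·√(3711.9) = 30.463 Hz

30.5 Hz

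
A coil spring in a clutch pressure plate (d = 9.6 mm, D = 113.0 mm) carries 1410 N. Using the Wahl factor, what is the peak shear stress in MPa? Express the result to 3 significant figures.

Spring index C = D/d = 113.0/9.6 = 11.7708
K_W = (4C−1)/(4C−4) + 0.615/C = 46.083/43.083 + 0.0522 = 1.1219
τ₀ = 8FD/(πd³) = 8·1410·113.0/(π·9.6³) = 1.27464e+06/2779.5 = 458.59 MPa
τ_max = K·τ₀ = 1.1219 × 458.59 = 514.48 MPa

514 MPa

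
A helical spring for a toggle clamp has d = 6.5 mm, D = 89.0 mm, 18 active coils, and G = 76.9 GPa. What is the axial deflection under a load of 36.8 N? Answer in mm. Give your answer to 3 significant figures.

27.2 mm

k = Gd⁴/(8D³N_a) = (76.9×10³)(6.5⁴)/(8·89.0³·18) = 1.3522 N/mm
δ = F/k = 36.8 / 1.3522 = 27.215 mm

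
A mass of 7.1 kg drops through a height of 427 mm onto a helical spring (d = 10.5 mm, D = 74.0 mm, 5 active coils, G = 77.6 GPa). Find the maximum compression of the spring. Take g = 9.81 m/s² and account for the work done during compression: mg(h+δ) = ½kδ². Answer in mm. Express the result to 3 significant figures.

k = Gd⁴/(8D³N_a) = (77.6×10³)(10.5⁴)/(8·74.0³·5) = 58.192 N/mm
W = mg = 7.1 × 9.81 = 69.651 N
½kδ² − Wδ − Wh = 0 → δ = (W + √(W² + 2kWh))/k
δ = (69.651 + √(4851.3 + 3.46138e+06))/58.192 = (69.651 + 1861.8)/58.192 = 33.191 mm

33.2 mm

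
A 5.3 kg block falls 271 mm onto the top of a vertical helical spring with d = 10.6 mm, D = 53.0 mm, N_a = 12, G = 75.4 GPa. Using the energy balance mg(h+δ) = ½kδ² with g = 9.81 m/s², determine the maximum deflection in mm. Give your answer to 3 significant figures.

21.4 mm

k = Gd⁴/(8D³N_a) = (75.4×10³)(10.6⁴)/(8·53.0³·12) = 66.603 N/mm
W = mg = 5.3 × 9.81 = 51.993 N
½kδ² − Wδ − Wh = 0 → δ = (W + √(W² + 2kWh))/k
δ = (51.993 + √(2703.3 + 1.8769e+06))/66.603 = (51.993 + 1371)/66.603 = 21.365 mm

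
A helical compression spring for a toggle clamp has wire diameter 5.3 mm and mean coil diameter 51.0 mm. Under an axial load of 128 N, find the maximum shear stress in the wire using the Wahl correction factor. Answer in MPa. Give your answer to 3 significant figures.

Spring index C = D/d = 51.0/5.3 = 9.6226
K_W = (4C−1)/(4C−4) + 0.615/C = 37.491/34.491 + 0.0639 = 1.1509
τ₀ = 8FD/(πd³) = 8·128·51.0/(π·5.3³) = 52224/467.71 = 111.66 MPa
τ_max = K·τ₀ = 1.1509 × 111.66 = 128.51 MPa

129 MPa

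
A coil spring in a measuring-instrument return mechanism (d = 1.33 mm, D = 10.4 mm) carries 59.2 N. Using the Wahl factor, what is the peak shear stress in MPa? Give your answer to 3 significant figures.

Spring index C = D/d = 10.4/1.33 = 7.8195
K_W = (4C−1)/(4C−4) + 0.615/C = 30.278/27.278 + 0.0786 = 1.1886
τ₀ = 8FD/(πd³) = 8·59.2·10.4/(π·1.33³) = 4925.44/7.391 = 666.41 MPa
τ_max = K·τ₀ = 1.1886 × 666.41 = 792.11 MPa

792 MPa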